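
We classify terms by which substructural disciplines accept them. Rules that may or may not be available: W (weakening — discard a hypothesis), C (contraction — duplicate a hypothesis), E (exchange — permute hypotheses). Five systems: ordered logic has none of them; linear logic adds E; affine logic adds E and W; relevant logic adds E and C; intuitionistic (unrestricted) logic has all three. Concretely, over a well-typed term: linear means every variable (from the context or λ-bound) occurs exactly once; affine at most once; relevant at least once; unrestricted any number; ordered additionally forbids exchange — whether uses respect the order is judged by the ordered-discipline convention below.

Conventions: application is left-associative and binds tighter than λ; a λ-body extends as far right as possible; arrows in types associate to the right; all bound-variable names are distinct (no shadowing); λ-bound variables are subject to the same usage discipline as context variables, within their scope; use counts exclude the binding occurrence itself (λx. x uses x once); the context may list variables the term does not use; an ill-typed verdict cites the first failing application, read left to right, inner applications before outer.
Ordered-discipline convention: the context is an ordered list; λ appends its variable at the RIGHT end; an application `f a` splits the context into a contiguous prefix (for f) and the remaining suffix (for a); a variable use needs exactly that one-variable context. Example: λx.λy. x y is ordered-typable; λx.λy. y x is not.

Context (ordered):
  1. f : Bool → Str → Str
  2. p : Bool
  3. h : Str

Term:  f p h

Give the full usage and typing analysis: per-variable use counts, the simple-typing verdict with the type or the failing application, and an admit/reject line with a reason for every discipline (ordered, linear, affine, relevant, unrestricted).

usage: f=1; p=1; h=1
uses in reading order: f, p, h
typing: well-typed at Str
ordered: ✓, single-use (f, p, h), ordered derivation ok
linear: ✓, each of f, p, h used exactly once
affine: ✓, at most one use each (f, p, h)
relevant: ✓, none of f, p, h goes unused
unrestricted: ✓, simply typable at Str; W, C, E all held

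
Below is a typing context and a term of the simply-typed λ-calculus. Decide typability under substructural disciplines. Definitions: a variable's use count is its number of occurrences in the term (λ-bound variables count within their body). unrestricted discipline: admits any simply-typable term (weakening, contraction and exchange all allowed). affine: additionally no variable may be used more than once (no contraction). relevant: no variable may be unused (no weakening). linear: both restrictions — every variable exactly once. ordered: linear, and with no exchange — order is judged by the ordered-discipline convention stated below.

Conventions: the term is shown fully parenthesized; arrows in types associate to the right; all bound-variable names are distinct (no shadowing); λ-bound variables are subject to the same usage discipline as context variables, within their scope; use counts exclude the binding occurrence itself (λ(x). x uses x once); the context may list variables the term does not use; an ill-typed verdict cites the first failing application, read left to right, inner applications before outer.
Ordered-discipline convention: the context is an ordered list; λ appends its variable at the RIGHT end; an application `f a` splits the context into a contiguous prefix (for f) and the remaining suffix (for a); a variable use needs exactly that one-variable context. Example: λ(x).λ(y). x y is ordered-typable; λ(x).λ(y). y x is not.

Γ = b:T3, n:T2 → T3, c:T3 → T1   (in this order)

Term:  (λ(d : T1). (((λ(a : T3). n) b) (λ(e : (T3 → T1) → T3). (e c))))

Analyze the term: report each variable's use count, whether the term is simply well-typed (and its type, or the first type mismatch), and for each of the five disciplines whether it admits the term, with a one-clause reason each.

counts: b: 1×; n: 1×; c: 1×; d [bound]: 0×; a [bound]: 0×; e [bound]: 1×
uses in reading order: n, b, e, c
typing: ill-typed: an application expects T2 but receives ((T3 → T1) → T3) → T3
ordered ✗ (fails simple typing)
linear ✗ (a type mismatch blocks all five)
affine ✗ (the type mismatch rejects it)
relevant ✗ (not simply typable)
unrestricted ✗ (fails simple typing)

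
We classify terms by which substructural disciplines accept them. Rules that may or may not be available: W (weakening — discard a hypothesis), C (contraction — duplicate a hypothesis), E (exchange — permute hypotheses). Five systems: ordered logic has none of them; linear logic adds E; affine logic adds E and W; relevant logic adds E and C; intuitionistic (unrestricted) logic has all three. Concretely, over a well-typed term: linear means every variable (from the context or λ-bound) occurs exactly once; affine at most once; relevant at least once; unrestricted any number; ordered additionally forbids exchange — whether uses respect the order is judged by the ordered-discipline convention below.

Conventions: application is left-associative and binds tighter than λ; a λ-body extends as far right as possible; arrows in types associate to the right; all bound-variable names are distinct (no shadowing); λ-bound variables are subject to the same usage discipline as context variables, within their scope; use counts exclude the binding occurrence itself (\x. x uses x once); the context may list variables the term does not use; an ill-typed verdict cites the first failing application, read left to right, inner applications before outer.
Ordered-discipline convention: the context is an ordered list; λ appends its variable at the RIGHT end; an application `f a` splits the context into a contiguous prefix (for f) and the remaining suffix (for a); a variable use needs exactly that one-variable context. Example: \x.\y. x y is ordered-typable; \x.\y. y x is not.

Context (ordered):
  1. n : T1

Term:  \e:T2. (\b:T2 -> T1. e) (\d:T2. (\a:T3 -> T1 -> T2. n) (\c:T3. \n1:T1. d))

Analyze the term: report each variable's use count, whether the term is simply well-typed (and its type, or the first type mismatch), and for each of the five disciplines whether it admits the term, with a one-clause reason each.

variable uses: n: 1, e (λ-bound): 1, b (λ-bound): 0, d (λ-bound): 1, a (λ-bound): 0, c (λ-bound): 0, n1 (λ-bound): 0
uses in reading order: e, n, d
typing: well-typed — term : T2 -> T2
ordered: ✗ — needs weakening: b, a, c, n1 unused
linear: ✗ — needs weakening: b, a, c, n1 unused
affine: ✓ — at most one use each (n, e, b, d, a, c, n1)
relevant: ✗ — needs weakening: b, a, c, n1 unused
unrestricted: ✓ — type-checks (T2 -> T2) and nothing is barred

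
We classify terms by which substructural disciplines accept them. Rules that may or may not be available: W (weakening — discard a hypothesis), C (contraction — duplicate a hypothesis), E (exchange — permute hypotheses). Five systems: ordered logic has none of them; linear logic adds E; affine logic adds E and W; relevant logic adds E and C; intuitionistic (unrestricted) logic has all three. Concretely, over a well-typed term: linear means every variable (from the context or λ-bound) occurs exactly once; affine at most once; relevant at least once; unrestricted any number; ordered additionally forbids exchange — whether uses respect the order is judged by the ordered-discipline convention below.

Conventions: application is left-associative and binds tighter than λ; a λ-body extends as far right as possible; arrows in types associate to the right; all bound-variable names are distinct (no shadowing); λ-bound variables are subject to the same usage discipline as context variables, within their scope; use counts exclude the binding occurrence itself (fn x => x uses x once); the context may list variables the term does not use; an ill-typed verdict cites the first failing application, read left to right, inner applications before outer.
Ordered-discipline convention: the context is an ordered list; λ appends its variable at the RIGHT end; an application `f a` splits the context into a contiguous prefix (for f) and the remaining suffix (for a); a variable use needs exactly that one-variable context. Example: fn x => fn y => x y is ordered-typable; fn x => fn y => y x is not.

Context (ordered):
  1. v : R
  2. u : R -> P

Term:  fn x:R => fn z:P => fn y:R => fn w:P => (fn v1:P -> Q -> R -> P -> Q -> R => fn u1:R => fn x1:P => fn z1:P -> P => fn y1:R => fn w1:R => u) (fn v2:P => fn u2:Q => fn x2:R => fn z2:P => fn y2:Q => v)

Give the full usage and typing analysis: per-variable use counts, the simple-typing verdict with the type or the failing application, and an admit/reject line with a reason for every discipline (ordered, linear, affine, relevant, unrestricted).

use counts: v=1; u=1; x (bound)=0; z (bound)=0; y (bound)=0; w (bound)=0; v1 (bound)=0; u1 (bound)=0; x1 (bound)=0; z1 (bound)=0; y1 (bound)=0; w1 (bound)=0; v2 (bound)=0; u2 (bound)=0; x2 (bound)=0; z2 (bound)=0; y2 (bound)=0
left-to-right use order: u, v
typing: well-typed at R -> P -> R -> P -> R -> P -> (P -> P) -> R -> R -> R -> P
ordered: ✗, unused: x, z, y, w, v1, u1, x1, z1, y1, w1, v2, u2, x2, z2, y2 — weakening required
linear: ✗, unused: x, z, y, w, v1, u1, x1, z1, y1, w1, v2, u2, x2, z2, y2 — weakening required
affine: ✓, v, u, x, z, y, w, v1, u1, x1, z1, y1, w1, v2, u2, x2, z2, y2: no repeats, contraction unneeded
relevant: ✗, unused: x, z, y, w, v1, u1, x1, z1, y1, w1, v2, u2, x2, z2, y2 — weakening required
unrestricted: ✓, type-checks (R -> P -> R -> P -> R -> P -> (P -> P) -> R -> R -> R -> P) and nothing is barred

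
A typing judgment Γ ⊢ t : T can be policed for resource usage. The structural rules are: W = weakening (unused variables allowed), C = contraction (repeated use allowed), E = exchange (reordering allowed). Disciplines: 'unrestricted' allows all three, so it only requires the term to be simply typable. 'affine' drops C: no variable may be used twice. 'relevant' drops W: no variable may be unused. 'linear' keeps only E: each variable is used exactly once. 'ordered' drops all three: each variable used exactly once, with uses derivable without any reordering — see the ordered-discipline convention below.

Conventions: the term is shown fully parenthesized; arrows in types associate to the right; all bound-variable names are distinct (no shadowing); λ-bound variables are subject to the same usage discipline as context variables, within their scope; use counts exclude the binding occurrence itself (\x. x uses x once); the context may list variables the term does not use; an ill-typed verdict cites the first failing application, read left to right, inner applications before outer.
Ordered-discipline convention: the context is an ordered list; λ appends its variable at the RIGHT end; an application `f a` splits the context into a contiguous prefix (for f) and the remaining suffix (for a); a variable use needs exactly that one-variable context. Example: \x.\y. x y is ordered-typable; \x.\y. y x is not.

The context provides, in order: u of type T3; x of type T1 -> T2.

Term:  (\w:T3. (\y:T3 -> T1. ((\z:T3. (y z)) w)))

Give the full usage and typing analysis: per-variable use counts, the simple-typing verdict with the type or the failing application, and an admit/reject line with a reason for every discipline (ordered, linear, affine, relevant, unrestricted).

use counts: u ×0; x ×0; w (bound) ×1; y (bound) ×1; z (bound) ×1
use order (left to right): y, z, w
typing: the term checks, with type T3 -> (T3 -> T1) -> T1
ordered: ✗, u, x left unused
linear: ✗, u, x left unused
affine: ✓, u, x, w, y, z: no repeats, contraction unneeded
relevant: ✗, u, x left unused
unrestricted: ✓, well-typed at T3 -> (T3 -> T1) -> T1; no restrictions here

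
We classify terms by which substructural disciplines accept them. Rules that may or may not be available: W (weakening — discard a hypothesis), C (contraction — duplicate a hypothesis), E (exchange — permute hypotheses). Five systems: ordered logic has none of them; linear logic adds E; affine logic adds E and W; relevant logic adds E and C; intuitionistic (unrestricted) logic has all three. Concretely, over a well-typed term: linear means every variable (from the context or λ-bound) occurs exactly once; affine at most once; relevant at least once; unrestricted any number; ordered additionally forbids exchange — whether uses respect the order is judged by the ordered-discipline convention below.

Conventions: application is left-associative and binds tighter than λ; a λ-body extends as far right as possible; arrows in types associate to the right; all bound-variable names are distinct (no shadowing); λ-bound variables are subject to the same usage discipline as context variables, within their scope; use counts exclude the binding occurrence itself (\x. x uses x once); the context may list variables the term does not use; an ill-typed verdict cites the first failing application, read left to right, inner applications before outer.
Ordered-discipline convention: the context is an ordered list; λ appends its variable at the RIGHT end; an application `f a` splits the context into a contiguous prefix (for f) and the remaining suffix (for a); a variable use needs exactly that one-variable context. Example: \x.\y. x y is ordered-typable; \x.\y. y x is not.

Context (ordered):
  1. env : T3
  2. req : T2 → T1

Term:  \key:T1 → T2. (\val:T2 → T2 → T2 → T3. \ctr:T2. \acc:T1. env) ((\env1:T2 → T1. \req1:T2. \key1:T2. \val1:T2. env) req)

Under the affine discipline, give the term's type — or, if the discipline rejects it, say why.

not well-typed under affine — uses contraction: env ×2
usage: env: 2×, req: 1×, key [bound]: 0×, val [bound]: 0×, ctr [bound]: 0×, acc [bound]: 0×, env1 [bound]: 0×, req1 [bound]: 0×, key1 [bound]: 0×, val1 [bound]: 0×
left-to-right use order: env, env, req
typing: ✓ — (T1 → T2) → T2 → T1 → T3
per-discipline verdicts: ordered ✗ | linear ✗ | affine ✗ | relevant ✗ | unrestricted ✓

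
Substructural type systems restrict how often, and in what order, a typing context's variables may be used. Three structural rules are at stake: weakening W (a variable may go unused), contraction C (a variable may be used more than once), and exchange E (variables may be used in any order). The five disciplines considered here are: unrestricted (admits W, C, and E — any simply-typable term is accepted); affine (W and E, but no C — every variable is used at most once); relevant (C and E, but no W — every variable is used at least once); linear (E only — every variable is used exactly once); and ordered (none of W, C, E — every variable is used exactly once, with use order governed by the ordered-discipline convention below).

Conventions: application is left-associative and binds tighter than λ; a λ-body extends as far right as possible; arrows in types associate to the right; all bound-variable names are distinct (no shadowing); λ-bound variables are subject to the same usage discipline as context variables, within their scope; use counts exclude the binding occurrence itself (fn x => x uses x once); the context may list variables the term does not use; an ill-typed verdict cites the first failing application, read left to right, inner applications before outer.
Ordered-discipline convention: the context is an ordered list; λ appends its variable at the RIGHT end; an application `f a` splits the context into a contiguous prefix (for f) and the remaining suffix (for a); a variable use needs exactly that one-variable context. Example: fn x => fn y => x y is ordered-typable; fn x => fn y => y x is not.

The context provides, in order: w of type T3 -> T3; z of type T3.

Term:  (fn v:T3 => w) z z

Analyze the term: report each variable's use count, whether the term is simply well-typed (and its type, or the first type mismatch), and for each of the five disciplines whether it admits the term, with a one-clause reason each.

usage: w: 1×; z: 2×; v [bound]: 0×
use order (left to right): w, z, z
typing: well-typed — term : T3
ordered: ✗ — needs contraction — z ×2; unused: v — weakening required
linear: ✗ — needs contraction — z ×2; unused: v — weakening required
affine: ✗ — needs contraction — z ×2
relevant: ✗ — unused: v — weakening required
unrestricted: ✓ — simply typable at T3; W, C, E all held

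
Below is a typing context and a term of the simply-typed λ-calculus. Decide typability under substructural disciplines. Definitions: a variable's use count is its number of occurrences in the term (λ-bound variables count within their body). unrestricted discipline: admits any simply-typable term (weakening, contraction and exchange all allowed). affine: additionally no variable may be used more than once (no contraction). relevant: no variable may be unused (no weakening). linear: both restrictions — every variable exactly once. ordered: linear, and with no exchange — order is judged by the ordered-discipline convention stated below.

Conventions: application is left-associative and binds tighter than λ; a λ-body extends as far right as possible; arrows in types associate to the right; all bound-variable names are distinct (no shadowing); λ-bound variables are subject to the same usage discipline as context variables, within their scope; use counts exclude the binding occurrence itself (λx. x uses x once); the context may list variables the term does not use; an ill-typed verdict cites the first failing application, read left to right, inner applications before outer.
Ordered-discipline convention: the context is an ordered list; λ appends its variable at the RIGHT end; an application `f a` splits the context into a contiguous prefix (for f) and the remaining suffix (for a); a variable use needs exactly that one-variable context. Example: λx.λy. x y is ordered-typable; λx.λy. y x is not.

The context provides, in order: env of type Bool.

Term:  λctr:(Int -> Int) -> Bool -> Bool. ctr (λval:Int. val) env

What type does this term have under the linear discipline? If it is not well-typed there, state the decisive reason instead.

term : ((Int -> Int) -> Bool -> Bool) -> Bool
variable uses: env: 1×; ctr (λ-bound): 1×; val (λ-bound): 1×
use order (left to right): ctr, val, env
typing: ✓ — ((Int -> Int) -> Bool -> Bool) -> Bool
all disciplines: ordered ✗ · linear ✓ · affine ✓ · relevant ✓ · unrestricted ✓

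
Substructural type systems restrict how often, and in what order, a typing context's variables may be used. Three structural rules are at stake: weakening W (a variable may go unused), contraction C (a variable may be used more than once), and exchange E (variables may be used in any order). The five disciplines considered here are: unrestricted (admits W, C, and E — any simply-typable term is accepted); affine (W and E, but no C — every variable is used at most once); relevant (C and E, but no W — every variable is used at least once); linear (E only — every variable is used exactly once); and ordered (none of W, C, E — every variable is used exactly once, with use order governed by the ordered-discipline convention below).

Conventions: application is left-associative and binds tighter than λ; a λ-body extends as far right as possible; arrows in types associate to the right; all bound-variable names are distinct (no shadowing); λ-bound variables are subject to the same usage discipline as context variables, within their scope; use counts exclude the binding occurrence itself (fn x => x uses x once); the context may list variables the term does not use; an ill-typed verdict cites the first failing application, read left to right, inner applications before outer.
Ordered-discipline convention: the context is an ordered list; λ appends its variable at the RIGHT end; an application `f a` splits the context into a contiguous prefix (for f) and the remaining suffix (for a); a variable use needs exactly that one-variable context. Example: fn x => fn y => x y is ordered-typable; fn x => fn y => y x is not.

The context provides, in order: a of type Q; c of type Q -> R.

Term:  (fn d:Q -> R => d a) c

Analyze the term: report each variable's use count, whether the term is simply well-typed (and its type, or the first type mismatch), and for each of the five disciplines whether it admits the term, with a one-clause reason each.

variable uses: a ×1, c ×1, d [bound] ×1
left-to-right use order: d, a, c
typing: the term checks, with type R
ordered: ✗ — no contiguous prefix/suffix split fits d, a, c
linear: ✓ — single use per variable (a, c, d)
affine: ✓ — at most one use each (a, c, d)
relevant: ✓ — a, c, d: all used, weakening unneeded
unrestricted: ✓ — typability at R is all that's needed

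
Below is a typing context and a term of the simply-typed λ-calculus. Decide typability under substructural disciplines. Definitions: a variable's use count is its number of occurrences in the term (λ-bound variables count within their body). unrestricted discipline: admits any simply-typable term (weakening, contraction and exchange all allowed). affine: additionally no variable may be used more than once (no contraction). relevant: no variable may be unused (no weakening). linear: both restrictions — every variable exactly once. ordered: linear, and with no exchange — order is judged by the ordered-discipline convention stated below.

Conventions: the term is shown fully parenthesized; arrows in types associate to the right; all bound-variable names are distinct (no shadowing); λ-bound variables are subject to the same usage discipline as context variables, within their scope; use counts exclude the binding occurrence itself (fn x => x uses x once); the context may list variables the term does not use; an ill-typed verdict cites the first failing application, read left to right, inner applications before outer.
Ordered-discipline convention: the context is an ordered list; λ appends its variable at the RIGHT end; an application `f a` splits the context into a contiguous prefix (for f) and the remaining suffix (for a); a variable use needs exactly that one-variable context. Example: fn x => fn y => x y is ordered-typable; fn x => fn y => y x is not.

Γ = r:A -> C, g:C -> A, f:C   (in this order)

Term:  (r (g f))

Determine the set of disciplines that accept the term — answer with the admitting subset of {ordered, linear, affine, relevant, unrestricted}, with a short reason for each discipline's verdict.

admitted in: ordered, linear, affine, relevant, unrestricted
usage: r: 1; g: 1; f: 1
left-to-right use order: r, g, f
typing: well-typed — term : C
ordered: ✓, one use each (r, g, f); ordered split holds
linear: ✓, each of r, g, f used exactly once
affine: ✓, r, g, f: no repeats, contraction unneeded
relevant: ✓, r, g, f: all used, weakening unneeded
unrestricted: ✓, type-checks (C) and nothing is barred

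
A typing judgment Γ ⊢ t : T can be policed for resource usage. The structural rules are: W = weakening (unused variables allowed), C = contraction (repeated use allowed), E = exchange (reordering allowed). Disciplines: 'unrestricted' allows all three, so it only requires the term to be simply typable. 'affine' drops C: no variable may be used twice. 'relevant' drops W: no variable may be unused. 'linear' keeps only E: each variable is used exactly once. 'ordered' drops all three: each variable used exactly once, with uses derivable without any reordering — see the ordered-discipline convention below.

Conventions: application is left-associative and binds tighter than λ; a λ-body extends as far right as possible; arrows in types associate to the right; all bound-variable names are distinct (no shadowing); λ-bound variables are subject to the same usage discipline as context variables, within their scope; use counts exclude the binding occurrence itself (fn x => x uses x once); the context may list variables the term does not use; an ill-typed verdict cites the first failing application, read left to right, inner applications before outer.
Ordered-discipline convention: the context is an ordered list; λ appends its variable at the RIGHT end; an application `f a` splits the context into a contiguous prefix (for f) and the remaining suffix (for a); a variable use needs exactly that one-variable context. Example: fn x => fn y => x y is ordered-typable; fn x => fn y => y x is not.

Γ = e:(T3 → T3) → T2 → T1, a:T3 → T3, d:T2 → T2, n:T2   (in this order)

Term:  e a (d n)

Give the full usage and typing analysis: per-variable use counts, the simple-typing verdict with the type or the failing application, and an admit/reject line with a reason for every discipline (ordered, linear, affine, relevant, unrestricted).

use counts: e: 1; a: 1; d: 1; n: 1
order of uses: e, a, d, n
typing: the term checks, with type T1
ordered ✓ (one use each (e, a, d, n); ordered split holds)
linear ✓ (each of e, a, d, n used exactly once)
affine ✓ (e, a, d, n: no repeats, contraction unneeded)
relevant ✓ (e, a, d, n: all used, weakening unneeded)
unrestricted ✓ (typability at T1 is all that's needed)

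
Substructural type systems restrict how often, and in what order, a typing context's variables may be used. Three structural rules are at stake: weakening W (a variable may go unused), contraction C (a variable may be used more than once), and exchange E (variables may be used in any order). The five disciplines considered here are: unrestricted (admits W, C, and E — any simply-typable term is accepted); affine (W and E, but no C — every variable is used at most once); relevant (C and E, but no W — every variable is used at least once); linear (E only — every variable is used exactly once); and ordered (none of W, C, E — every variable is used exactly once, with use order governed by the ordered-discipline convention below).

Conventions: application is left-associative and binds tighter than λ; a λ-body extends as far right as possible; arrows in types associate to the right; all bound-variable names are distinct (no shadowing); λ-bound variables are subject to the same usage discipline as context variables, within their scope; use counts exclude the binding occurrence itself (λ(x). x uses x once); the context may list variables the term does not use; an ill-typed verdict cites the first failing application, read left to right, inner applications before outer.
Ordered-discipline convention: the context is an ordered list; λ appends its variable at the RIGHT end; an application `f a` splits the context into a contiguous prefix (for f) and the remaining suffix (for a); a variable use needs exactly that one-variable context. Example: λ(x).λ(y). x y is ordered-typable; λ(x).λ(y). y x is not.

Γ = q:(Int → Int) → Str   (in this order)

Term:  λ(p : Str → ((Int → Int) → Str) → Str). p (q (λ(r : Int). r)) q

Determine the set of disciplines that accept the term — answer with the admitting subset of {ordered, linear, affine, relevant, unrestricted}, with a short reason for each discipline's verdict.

admitting disciplines: relevant, unrestricted
use counts: q: 2; p (bound): 1; r (bound): 1
uses in reading order: p, q, r, q
typing: well-typed at (Str → ((Int → Int) → Str) → Str) → Str
ordered ✗ (repeated use of q ×2)
linear ✗ (repeated use of q ×2)
affine ✗ (repeated use of q ×2)
relevant ✓ (none of q, p, r goes unused)
unrestricted ✓ (typability at (Str → ((Int → Int) → Str) → Str) → Str is all that's needed)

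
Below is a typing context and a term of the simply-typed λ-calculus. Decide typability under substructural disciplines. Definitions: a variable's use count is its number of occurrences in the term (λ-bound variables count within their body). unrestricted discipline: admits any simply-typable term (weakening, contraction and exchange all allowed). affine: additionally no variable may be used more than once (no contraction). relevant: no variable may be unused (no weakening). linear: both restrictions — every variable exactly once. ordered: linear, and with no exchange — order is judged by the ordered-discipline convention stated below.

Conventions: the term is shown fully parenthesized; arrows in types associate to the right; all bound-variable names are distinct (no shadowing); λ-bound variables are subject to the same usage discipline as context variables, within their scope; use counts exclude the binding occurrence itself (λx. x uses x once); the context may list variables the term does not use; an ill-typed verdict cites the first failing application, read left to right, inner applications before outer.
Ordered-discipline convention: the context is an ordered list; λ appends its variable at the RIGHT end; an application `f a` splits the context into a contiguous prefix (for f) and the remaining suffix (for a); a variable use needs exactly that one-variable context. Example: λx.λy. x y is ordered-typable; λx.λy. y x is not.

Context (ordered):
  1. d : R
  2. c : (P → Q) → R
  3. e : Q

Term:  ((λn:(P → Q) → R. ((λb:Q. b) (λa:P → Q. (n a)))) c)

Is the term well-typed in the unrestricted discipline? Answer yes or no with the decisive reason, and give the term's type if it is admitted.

no — fails simple typing
variable uses: d ×0; c ×1; e ×0; n (bound) ×1; b (bound) ×1; a (bound) ×1
use order (left to right): b, n, a, c
typing: ill-typed: an argument (P → Q) → R mismatches the expected Q
per-discipline verdicts: ordered ✗ | linear ✗ | affine ✗ | relevant ✗ | unrestricted ✗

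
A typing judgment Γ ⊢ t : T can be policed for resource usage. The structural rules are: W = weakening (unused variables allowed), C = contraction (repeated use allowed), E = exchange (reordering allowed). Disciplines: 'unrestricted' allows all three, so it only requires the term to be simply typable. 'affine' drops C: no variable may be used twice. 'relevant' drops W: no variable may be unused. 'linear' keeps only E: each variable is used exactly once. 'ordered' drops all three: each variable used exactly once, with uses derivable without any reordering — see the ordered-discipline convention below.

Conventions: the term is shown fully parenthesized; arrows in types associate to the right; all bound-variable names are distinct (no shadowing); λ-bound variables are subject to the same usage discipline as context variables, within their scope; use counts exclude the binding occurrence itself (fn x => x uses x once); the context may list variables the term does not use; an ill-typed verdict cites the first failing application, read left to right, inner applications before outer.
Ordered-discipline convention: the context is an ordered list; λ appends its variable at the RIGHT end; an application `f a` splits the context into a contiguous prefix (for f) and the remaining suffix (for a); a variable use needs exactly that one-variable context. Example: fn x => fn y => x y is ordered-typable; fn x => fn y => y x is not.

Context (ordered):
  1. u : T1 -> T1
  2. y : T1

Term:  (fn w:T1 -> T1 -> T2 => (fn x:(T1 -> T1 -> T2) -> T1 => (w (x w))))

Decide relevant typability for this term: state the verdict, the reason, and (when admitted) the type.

no — u, y left unused
counts: u=0; y=0; w [bound]=2; x [bound]=1
uses in reading order: w, x, w
typing: well-typed — term : (T1 -> T1 -> T2) -> ((T1 -> T1 -> T2) -> T1) -> T1 -> T2
summary: ordered ✗, linear ✗, affine ✗, relevant ✗, unrestricted ✓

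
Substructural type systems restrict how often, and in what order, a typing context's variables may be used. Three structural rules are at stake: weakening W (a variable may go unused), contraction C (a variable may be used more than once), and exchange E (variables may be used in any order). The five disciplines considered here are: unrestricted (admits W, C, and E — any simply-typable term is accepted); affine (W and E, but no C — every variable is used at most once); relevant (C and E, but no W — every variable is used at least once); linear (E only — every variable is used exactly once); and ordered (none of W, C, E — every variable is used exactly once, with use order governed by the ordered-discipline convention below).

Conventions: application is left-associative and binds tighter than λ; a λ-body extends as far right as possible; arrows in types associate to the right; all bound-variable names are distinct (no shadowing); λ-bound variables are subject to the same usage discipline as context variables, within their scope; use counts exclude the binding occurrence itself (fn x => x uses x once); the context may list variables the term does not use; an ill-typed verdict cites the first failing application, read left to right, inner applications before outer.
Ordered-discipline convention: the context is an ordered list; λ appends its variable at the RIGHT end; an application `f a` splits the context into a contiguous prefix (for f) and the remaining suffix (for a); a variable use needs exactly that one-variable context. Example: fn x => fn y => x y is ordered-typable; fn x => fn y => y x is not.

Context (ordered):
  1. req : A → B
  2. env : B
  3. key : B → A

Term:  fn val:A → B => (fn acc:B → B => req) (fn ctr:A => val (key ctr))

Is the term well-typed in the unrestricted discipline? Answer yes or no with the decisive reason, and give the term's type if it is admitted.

no — the type mismatch rejects it
counts: req: 1×, env: 0×, key: 1×, val (λ-bound): 1×, acc (λ-bound): 0×, ctr (λ-bound): 1×
order of uses: req, val, key, ctr
typing: ill-typed: an application expects B but receives A
per-discipline verdicts: ordered ✗, linear ✗, affine ✗, relevant ✗, unrestricted ✗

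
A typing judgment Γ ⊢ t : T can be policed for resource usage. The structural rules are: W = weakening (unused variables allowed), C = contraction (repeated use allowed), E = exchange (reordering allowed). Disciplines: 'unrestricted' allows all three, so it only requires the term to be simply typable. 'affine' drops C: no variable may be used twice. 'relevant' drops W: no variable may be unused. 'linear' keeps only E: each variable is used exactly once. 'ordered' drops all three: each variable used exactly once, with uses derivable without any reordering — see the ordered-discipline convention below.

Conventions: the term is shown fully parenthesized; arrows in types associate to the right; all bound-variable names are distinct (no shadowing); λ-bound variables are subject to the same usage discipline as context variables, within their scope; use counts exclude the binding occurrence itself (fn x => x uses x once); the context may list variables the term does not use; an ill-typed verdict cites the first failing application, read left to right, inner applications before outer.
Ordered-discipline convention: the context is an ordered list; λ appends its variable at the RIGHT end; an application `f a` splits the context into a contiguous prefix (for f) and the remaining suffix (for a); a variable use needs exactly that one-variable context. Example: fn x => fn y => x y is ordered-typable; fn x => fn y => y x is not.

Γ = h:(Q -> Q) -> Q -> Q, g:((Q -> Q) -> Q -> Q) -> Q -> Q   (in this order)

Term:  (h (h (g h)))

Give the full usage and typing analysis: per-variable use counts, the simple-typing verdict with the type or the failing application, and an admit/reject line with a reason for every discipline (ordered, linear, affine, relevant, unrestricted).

use counts: h=3, g=1
left-to-right use order: h, h, g, h
typing: well-typed — term : Q -> Q
ordered: ✗ — repeated use of h ×3
linear: ✗ — repeated use of h ×3
affine: ✗ — repeated use of h ×3
relevant: ✓ — none of h, g goes unused
unrestricted: ✓ — well-typed at Q -> Q; no restrictions here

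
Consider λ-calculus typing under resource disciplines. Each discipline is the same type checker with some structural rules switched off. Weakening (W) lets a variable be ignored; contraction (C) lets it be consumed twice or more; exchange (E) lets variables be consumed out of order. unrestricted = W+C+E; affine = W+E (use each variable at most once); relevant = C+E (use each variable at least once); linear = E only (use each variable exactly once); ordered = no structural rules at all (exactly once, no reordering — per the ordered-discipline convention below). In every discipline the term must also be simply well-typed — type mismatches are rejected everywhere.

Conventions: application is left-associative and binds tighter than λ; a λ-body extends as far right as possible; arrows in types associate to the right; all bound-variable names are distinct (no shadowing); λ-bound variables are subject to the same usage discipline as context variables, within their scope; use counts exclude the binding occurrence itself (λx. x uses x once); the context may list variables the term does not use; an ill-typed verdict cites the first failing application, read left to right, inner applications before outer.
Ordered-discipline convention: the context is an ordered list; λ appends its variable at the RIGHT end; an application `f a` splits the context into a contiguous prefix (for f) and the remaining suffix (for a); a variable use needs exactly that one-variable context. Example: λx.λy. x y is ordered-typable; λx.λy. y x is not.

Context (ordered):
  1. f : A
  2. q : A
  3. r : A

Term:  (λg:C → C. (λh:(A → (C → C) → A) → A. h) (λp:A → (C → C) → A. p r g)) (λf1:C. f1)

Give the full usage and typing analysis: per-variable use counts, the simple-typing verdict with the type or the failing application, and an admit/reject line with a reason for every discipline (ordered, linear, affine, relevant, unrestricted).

usage: f=0, q=0, r=1, g [bound]=1, h [bound]=1, p [bound]=1, f1 [bound]=1
uses in reading order: h, p, r, g, f1
typing: well-typed — term : (A → (C → C) → A) → A
ordered ✗ (f, q never used (weakening))
linear ✗ (f, q never used (weakening))
affine ✓ (at most one use each (f, q, r, g, h, p, f1))
relevant ✗ (f, q never used (weakening))
unrestricted ✓ (well-typed at (A → (C → C) → A) → A; no restrictions here)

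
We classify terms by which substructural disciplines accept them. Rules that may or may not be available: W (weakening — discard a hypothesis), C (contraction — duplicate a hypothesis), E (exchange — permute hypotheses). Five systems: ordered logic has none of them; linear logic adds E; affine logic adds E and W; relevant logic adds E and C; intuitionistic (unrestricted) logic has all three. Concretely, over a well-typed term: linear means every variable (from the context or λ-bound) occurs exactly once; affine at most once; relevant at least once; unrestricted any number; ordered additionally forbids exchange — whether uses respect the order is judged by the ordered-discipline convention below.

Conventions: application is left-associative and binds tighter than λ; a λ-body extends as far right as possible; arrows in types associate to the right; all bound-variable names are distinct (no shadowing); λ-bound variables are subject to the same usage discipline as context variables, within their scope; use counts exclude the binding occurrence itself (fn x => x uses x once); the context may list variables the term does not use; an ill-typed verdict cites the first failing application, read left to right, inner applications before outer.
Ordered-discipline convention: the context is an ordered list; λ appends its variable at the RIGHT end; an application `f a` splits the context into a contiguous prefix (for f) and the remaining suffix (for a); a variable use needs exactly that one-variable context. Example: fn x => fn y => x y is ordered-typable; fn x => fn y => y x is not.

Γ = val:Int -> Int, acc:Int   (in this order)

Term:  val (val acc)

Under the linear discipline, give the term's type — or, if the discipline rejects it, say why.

not well-typed under linear — val ×2 used more than once (contraction)
use counts: val ×2; acc ×1
uses in reading order: val, val, acc
typing: the term checks, with type Int
all disciplines: ordered ✗ | linear ✗ | affine ✗ | relevant ✓ | unrestricted ✓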